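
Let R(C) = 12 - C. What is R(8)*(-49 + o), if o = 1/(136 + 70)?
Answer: -20186/103 ≈ -195.98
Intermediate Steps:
o = 1/206 ≈ 0.0048544
R(8)*(-49 + o) = (12 - 1*8)*(-49 + 1/206) = (12 - 8)*(-10093/206) = 4*(-10093/206) = -20186/103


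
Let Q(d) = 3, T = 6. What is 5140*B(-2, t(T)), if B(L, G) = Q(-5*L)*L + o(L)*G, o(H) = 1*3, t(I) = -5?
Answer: -107940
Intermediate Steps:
o(H) = 3
B(L, G) = 3*G + 3*L (B(L, G) = 3*L + 3*G = 3*G + 3*L)
5140*B(-2, t(T)) = 5140*(3*(-5) + 3*(-2)) = 5140*(-15 - 6) = 5140*(-21) = -107940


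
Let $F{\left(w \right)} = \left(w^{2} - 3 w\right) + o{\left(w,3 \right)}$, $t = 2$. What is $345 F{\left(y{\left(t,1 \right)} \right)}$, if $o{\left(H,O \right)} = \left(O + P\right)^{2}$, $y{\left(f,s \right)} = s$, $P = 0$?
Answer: $2415$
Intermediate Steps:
$o{\left(H,O \right)} = O^{2}$ ($o{\left(H,O \right)} = \left(O + 0\right)^{2} = O^{2}$)
$F{\left(w \right)} = 9 + w^{2} - 3 w$ ($F{\left(w \right)} = \left(w^{2} - 3 w\right) + 3^{2} = \left(w^{2} - 3 w\right) + 9 = 9 + w^{2} - 3 w$)
$345 F{\left(y{\left(t,1 \right)} \right)} = 345 \left(9 + 1^{2} - 3\right) = 345 \left(9 + 1 - 3\right) = 345 \cdot 7 = 2415$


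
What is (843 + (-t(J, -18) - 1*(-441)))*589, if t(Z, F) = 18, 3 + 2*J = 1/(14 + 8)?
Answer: 745674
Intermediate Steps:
J = -65/44 (J = -3/2 + 1/(2*(14 + 8)) = -3/2 + (½)/22 = -3/2 + (½)*(1/22) = -3/2 + 1/44 = -65/44 ≈ -1.4773)
(843 + (-t(J, -18) - 1*(-441)))*589 = (843 + (-1*18 - 1*(-441)))*589 = (843 + (-18 + 441))*589 = (843 + 423)*589 = 1266*589 = 745674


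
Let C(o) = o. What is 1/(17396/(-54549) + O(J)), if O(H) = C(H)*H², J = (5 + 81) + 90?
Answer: 54549/297388911628 ≈ 1.8343e-7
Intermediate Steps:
J = 176 (J = 86 + 90 = 176)
O(H) = H³ (O(H) = H*H² = H³)
1/(17396/(-54549) + O(J)) = 1/(17396/(-54549) + 176³) = 1/(17396*(-1/54549) + 5451776) = 1/(-17396/54549 + 5451776) = 1/(297388911628/54549) = 54549/297388911628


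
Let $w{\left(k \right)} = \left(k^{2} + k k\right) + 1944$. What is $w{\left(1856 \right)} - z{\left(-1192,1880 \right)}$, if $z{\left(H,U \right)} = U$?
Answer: $6889536$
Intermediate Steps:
$w{\left(k \right)} = 1944 + 2 k^{2}$ ($w{\left(k \right)} = \left(k^{2} + k^{2}\right) + 1944 = 2 k^{2} + 1944 = 1944 + 2 k^{2}$)
$w{\left(1856 \right)} - z{\left(-1192,1880 \right)} = \left(1944 + 2 \cdot 1856^{2}\right) - 1880 = \left(1944 + 2 \cdot 3444736\right) - 1880 = \left(1944 + 6889472\right) - 1880 = 6891416 - 1880 = 6889536$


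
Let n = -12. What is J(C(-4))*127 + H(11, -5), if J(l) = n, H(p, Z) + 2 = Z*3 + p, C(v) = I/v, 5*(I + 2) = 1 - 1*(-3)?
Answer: -1530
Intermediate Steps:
I = -6/5 (I = -2 + (1 - 1*(-3))/5 = -2 + (1 + 3)/5 = -2 + (⅕)*4 = -2 + ⅘ = -6/5 ≈ -1.2000)
C(v) = -6/(5*v)
H(p, Z) = -2 + p + 3*Z (H(p, Z) = -2 + (Z*3 + p) = -2 + (3*Z + p) = -2 + (p + 3*Z) = -2 + p + 3*Z)
J(l) = -12
J(C(-4))*127 + H(11, -5) = -12*127 + (-2 + 11 + 3*(-5)) = -1524 + (-2 + 11 - 15) = -1524 - 6 = -1530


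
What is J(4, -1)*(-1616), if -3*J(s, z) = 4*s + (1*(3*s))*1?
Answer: 45248/3 ≈ 15083.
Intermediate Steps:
J(s, z) = -7*s/3 (J(s, z) = -(4*s + (1*(3*s))*1)/3 = -(4*s + (3*s)*1)/3 = -(4*s + 3*s)/3 = -7*s/3)
J(4, -1)*(-1616) = -7/3*4*(-1616) = -28/3*(-1616) = 45248/3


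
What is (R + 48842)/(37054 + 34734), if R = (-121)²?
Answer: 63483/71788 ≈ 0.88431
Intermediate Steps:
R = 14641
(R + 48842)/(37054 + 34734) = (14641 + 48842)/(37054 + 34734) = 63483/71788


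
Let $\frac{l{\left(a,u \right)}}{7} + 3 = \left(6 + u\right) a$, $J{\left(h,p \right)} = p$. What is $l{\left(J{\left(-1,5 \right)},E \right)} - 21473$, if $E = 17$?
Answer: $-20689$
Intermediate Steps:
$l{\left(a,u \right)} = -21 + 7 a \left(6 + u\right)$ ($l{\left(a,u \right)} = -21 + 7 \left(6 + u\right) a = -21 + 7 a \left(6 + u\right)$)
$l{\left(J{\left(-1,5 \right)},E \right)} - 21473 = \left(-21 + 42 \cdot 5 + 7 \cdot 5 \cdot 17\right) - 21473 = \left(-21 + 210 + 595\right) - 21473 = 784 - 21473 = -20689$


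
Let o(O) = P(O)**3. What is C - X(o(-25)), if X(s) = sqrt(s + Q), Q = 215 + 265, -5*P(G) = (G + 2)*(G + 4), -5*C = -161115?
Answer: 32223 - I*sqrt(563092935)/25 ≈ 32223.0 - 949.18*I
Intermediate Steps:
C = 32223 (C = -1/5*(-161115) = 32223)
P(G) = -(2 + G)*(4 + G)/5 (P(G) = -(G + 2)*(G + 4)/5 = -(2 + G)*(4 + G)/5)
o(O) = (-8/5 - 6*O/5 - O**2/5)**3
Q = 480
X(s) = sqrt(480 + s) (X(s) = sqrt(s + 480) = sqrt(480 + s))
C - X(o(-25)) = 32223 - sqrt(480 - (8 + (-25)**2 + 6*(-25))**3/125) = 32223 - sqrt(480 - (8 + 625 - 150)**3/125) = 32223 - sqrt(480 - 1/125*483**3) = 32223 - sqrt(480 - 1/125*112678587) = 32223 - sqrt(480 - 112678587/125) = 32223 - sqrt(-112618587/125) = 32223 - I*sqrt(563092935)/25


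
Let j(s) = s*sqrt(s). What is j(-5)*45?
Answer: -225*I*sqrt(5) ≈ -503.12*I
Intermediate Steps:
j(s) = s**(3/2)
j(-5)*45 = (-5)**(3/2)*45 = -5*I*sqrt(5)*45 = -225*I*sqrt(5)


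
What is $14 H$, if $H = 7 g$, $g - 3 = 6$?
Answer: $882$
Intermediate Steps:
$g = 9$ ($g = 3 + 6 = 9$)
$H = 63$ ($H = 7 \cdot 9 = 63$)
$14 H = 14 \cdot 63 = 882$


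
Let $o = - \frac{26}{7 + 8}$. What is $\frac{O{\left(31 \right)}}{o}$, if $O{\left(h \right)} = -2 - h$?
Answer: $\frac{495}{26} \approx 19.038$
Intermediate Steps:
$o = - \frac{26}{15} \approx -1.7333$
$\frac{O{\left(31 \right)}}{o} = \frac{-2 - 31}{- \frac{26}{15}} = \left(-2 - 31\right) \left(- \frac{15}{26}\right) = \left(-33\right) \left(- \frac{15}{26}\right) = \frac{495}{26}$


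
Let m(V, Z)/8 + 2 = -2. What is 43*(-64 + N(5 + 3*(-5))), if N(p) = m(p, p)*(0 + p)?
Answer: 11008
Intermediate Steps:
m(V, Z) = -32 (m(V, Z) = -16 + 8*(-2) = -16 - 16 = -32)
N(p) = -32*p (N(p) = -32*(0 + p) = -32*p)
43*(-64 + N(5 + 3*(-5))) = 43*(-64 - 32*(5 + 3*(-5))) = 43*(-64 - 32*(5 - 15)) = 43*(-64 - 32*(-10)) = 43*(-64 + 320) = 43*256 = 11008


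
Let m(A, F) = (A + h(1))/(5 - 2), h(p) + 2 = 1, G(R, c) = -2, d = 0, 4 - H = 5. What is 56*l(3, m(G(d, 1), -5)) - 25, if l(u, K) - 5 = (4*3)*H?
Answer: -417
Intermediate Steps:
H = -1 (H = 4 - 1*5 = 4 - 5 = -1)
h(p) = -1 (h(p) = -2 + 1 = -1)
m(A, F) = -1/3 + A/3 (m(A, F) = (A - 1)/(5 - 2) = (-1 + A)/3 = (-1 + A)*(1/3) = -1/3 + A/3)
l(u, K) = -7 (l(u, K) = 5 + (4*3)*(-1) = 5 + 12*(-1) = 5 - 12 = -7)
56*l(3, m(G(d, 1), -5)) - 25 = 56*(-7) - 25 = -392 - 25 = -417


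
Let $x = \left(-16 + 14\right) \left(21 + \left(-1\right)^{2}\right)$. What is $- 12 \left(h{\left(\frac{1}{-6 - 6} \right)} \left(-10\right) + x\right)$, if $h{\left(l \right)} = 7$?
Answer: $1368$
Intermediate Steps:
$x = -44$ ($x = - 2 \left(21 + 1\right) = \left(-2\right) 22 = -44$)
$- 12 \left(h{\left(\frac{1}{-6 - 6} \right)} \left(-10\right) + x\right) = - 12 \left(7 \left(-10\right) - 44\right) = - 12 \left(-70 - 44\right) = \left(-12\right) \left(-114\right) = 1368$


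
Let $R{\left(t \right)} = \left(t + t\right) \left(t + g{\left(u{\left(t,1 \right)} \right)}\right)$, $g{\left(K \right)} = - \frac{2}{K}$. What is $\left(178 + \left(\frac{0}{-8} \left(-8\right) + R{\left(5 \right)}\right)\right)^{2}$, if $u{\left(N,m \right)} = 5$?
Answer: $50176$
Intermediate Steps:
$R{\left(t \right)} = 2 t \left(- \frac{2}{5} + t\right)$ ($R{\left(t \right)} = \left(t + t\right) \left(t - \frac{2}{5}\right) = 2 t \left(t - \frac{2}{5}\right) = 2 t \left(- \frac{2}{5} + t\right)$)
$\left(178 + \left(\frac{0}{-8} \left(-8\right) + R{\left(5 \right)}\right)\right)^{2} = \left(178 + \left(\frac{0}{-8} \left(-8\right) + \frac{2}{5} \cdot 5 \left(-2 + 5 \cdot 5\right)\right)\right)^{2} = \left(178 + \left(0 \left(- \frac{1}{8}\right) \left(-8\right) + \frac{2}{5} \cdot 5 \left(-2 + 25\right)\right)\right)^{2} = \left(178 + \left(0 \left(-8\right) + \frac{2}{5} \cdot 5 \cdot 23\right)\right)^{2} = \left(178 + \left(0 + 46\right)\right)^{2} = \left(178 + 46\right)^{2} = 224^{2} = 50176$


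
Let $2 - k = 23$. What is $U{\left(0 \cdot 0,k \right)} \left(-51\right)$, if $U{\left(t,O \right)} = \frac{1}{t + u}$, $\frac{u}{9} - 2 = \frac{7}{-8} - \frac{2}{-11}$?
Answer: $- \frac{1496}{345} \approx -4.3362$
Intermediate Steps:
$k = -21$ ($k = 2 - 23 = -21$)
$u = \frac{1035}{88}$ ($u = 18 + 9 \left(\frac{7}{-8} - \frac{2}{-11}\right) = 18 + 9 \left(7 \left(- \frac{1}{8}\right) - - \frac{2}{11}\right) = 18 + 9 \left(- \frac{7}{8} + \frac{2}{11}\right) = 18 + 9 \left(- \frac{61}{88}\right) = 18 - \frac{549}{88} = \frac{1035}{88} \approx 11.761$)
$U{\left(t,O \right)} = \frac{1}{\frac{1035}{88} + t}$ ($U{\left(t,O \right)} = \frac{1}{t + \frac{1035}{88}} = \frac{1}{\frac{1035}{88} + t}$)
$U{\left(0 \cdot 0,k \right)} \left(-51\right) = \frac{88}{1035 + 88 \cdot 0 \cdot 0} \left(-51\right) = \frac{88}{1035 + 88 \cdot 0} \left(-51\right) = \frac{88}{1035 + 0} \left(-51\right) = \frac{88}{1035} \left(-51\right) = - \frac{1496}{345}$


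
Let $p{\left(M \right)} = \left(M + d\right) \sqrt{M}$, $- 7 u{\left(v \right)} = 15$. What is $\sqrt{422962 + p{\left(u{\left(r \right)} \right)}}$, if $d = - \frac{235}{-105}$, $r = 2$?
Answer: $\frac{\sqrt{186526242 + 6 i \sqrt{105}}}{21} \approx 650.36 + 0.00010718 i$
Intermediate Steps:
$d = \frac{47}{21}$ ($d = \left(-235\right) \left(- \frac{1}{105}\right) = \frac{47}{21} \approx 2.2381$)
$u{\left(v \right)} = - \frac{15}{7}$ ($u{\left(v \right)} = \left(- \frac{1}{7}\right) 15 = - \frac{15}{7}$)
$p{\left(M \right)} = \sqrt{M} \left(\frac{47}{21} + M\right)$ ($p{\left(M \right)} = \left(M + \frac{47}{21}\right) \sqrt{M} = \left(\frac{47}{21} + M\right) \sqrt{M} = \sqrt{M} \left(\frac{47}{21} + M\right)$)
$\sqrt{422962 + p{\left(u{\left(r \right)} \right)}} = \sqrt{422962 + \sqrt{- \frac{15}{7}} \left(\frac{47}{21} - \frac{15}{7}\right)} = \sqrt{422962 + \frac{i \sqrt{105}}{7} \cdot \frac{2}{21}} = \sqrt{422962 + \frac{2 i \sqrt{105}}{147}}$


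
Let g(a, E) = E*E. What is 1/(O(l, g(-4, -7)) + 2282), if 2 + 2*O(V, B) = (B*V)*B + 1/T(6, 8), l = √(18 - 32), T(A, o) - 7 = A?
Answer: 1541982/17156839415 - 811538*I*√14/17156839415 ≈ 8.9876e-5 - 0.00017698*I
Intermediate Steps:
T(A, o) = 7 + A
g(a, E) = E²
l = I*√14 (l = √(-14) = I*√14 ≈ 3.7417*I)
O(V, B) = -25/26 + V*B²/2 (O(V, B) = -1 + ((B*V)*B + 1/(7 + 6))/2 = -1 + (V*B² + 1/13)/2 = -1 + (1/13 + V*B²)/2 = -1 + (1/26 + V*B²/2) = -25/26 + V*B²/2)
1/(O(l, g(-4, -7)) + 2282) = 1/((-25/26 + (I*√14)*((-7)²)²/2) + 2282) = 1/((-25/26 + (½)*(I*√14)*49²) + 2282) = 1/((-25/26 + (½)*(I*√14)*2401) + 2282) = 1/((-25/26 + 2401*I*√14/2) + 2282) = 1/(59307/26 + 2401*I*√14/2)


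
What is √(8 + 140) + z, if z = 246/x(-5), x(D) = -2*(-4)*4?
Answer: 123/16 + 2*√37 ≈ 19.853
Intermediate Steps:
x(D) = 32 (x(D) = 8*4 = 32)
z = 123/16 (z = 246/32 = 246*(1/32) = 123/16 ≈ 7.6875)
√(8 + 140) + z = √(8 + 140) + 123/16 = √148 + 123/16 = 2*√37 + 123/16 = 123/16 + 2*√37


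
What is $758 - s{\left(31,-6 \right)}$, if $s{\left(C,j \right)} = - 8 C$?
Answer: $1006$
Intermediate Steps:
$758 - s{\left(31,-6 \right)} = 758 - \left(-8\right) 31 = 758 - -248 = 758 + 248 = 1006$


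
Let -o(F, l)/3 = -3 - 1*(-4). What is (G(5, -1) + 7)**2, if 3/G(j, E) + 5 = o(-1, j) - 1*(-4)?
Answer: 625/16 ≈ 39.063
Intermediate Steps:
o(F, l) = -3 (o(F, l) = -3*(-3 - 1*(-4)) = -3*(-3 + 4) = -3*1 = -3)
G(j, E) = -3/4 (G(j, E) = 3/(-5 + (-3 - 1*(-4))) = 3/(-5 + (-3 + 4)) = 3/(-5 + 1) = 3/(-4) = 3*(-1/4) = -3/4)
(G(5, -1) + 7)**2 = (-3/4 + 7)**2 = (25/4)**2 = 625/16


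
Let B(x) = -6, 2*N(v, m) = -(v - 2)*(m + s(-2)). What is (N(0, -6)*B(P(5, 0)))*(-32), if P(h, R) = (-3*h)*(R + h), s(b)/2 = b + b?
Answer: -2688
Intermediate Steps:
s(b) = 4*b (s(b) = 2*(b + b) = 2*(2*b) = 4*b)
N(v, m) = -(-8 + m)*(-2 + v)/2 (N(v, m) = (-(v - 2)*(m + 4*(-2)))/2 = (-(-2 + v)*(m - 8))/2 = (-(-2 + v)*(-8 + m))/2 = (-(-8 + m)*(-2 + v))/2 = -(-8 + m)*(-2 + v)/2)
P(h, R) = -3*h*(R + h)
(N(0, -6)*B(P(5, 0)))*(-32) = ((-8 - 6 + 4*0 - 1/2*(-6)*0)*(-6))*(-32) = ((-8 - 6 + 0 + 0)*(-6))*(-32) = -14*(-6)*(-32) = 84*(-32) = -2688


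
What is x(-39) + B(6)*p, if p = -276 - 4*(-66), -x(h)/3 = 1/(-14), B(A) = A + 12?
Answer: -3021/14 ≈ -215.79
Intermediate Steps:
B(A) = 12 + A
x(h) = 3/14 (x(h) = -3/(-14) = -3*(-1/14) = 3/14)
p = -12 (p = -276 - 1*(-264) = -276 + 264 = -12)
x(-39) + B(6)*p = 3/14 + (12 + 6)*(-12) = 3/14 + 18*(-12) = 3/14 - 216 = -3021/14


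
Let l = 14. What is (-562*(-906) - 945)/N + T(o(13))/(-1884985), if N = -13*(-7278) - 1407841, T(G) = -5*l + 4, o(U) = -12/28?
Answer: -957913598613/2475413196595 ≈ -0.38697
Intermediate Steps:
o(U) = -3/7 (o(U) = -12*1/28 = -3/7)
T(G) = -66 (T(G) = -5*14 + 4 = -70 + 4 = -66)
N = -1313227 (N = 94614 - 1407841 = -1313227)
(-562*(-906) - 945)/N + T(o(13))/(-1884985) = (-562*(-906) - 945)/(-1313227) - 66/(-1884985) = (509172 - 945)*(-1/1313227) - 66*(-1/1884985) = 508227*(-1/1313227) + 66/1884985 = -508227/1313227 + 66/1884985 = -957913598613/2475413196595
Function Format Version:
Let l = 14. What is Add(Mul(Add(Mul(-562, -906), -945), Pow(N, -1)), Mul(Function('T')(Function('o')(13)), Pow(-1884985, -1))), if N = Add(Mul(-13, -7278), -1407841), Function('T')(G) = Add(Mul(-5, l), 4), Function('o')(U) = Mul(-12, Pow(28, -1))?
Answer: Rational(-957913598613, 2475413196595) ≈ -0.38697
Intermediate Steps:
Function('o')(U) = Rational(-3, 7) (Function('o')(U) = Mul(-12, Rational(1, 28)) = Rational(-3, 7))
Function('T')(G) = -66 (Function('T')(G) = Add(Mul(-5, 14), 4) = Add(-70, 4) = -66)
N = -1313227 (N = Add(94614, -1407841) = -1313227)
Add(Mul(Add(Mul(-562, -906), -945), Pow(N, -1)), Mul(Function('T')(Function('o')(13)), Pow(-1884985, -1))) = Add(Mul(Add(Mul(-562, -906), -945), Pow(-1313227, -1)), Mul(-66, Pow(-1884985, -1))) = Add(Mul(Add(509172, -945), Rational(-1, 1313227)), Mul(-66, Rational(-1, 1884985))) = Add(Mul(508227, Rational(-1, 1313227)), Rational(66, 1884985)) = Add(Rational(-508227, 1313227), Rational(66, 1884985)) = Rational(-957913598613, 2475413196595)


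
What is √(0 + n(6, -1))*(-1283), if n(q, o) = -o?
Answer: -1283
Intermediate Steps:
√(0 + n(6, -1))*(-1283) = √(0 - 1*(-1))*(-1283) = √(0 + 1)*(-1283) = √1*(-1283) = 1*(-1283) = -1283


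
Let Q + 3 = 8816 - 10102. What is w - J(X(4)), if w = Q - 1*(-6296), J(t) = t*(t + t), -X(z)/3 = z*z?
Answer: 399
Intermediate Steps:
X(z) = -3*z² (X(z) = -3*z*z = -3*z²)
J(t) = 2*t² (J(t) = t*(2*t) = 2*t²)
Q = -1289 (Q = -3 + (8816 - 10102) = -3 - 1286 = -1289)
w = 5007 (w = -1289 - 1*(-6296) = -1289 + 6296 = 5007)
w - J(X(4)) = 5007 - 2*(-3*4²)² = 5007 - 2*(-3*16)² = 5007 - 2*(-48)² = 5007 - 2*2304 = 5007 - 1*4608 = 5007 - 4608 = 399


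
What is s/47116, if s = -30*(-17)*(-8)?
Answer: -1020/11779 ≈ -0.086595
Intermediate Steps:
s = -4080 (s = 510*(-8) = -4080)
s/47116 = -4080/47116 = -4080*1/47116 = -1020/11779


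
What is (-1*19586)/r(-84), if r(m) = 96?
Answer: -9793/48 ≈ -204.02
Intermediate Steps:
(-1*19586)/r(-84) = -1*19586/96 = -19586*1/96 = -9793/48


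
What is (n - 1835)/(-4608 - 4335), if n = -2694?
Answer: 4529/8943 ≈ 0.50643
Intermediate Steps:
(n - 1835)/(-4608 - 4335) = (-2694 - 1835)/(-4608 - 4335) = -4529/(-8943) = -4529*(-1/8943) = 4529/8943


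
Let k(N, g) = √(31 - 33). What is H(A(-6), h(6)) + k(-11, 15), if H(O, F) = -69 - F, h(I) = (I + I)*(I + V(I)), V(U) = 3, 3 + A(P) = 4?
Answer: -177 + I*√2 ≈ -177.0 + 1.4142*I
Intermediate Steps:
A(P) = 1 (A(P) = -3 + 4 = 1)
k(N, g) = I*√2 (k(N, g) = √(-2) = I*√2)
h(I) = 2*I*(3 + I) (h(I) = (I + I)*(I + 3) = (2*I)*(3 + I) = 2*I*(3 + I))
H(A(-6), h(6)) + k(-11, 15) = (-69 - 2*6*(3 + 6)) + I*√2 = (-69 - 2*6*9) + I*√2 = (-69 - 1*108) + I*√2 = (-69 - 108) + I*√2 = -177 + I*√2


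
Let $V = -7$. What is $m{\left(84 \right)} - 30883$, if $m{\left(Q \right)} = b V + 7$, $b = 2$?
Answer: $-30890$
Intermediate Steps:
$m{\left(Q \right)} = -7$ ($m{\left(Q \right)} = 2 \left(-7\right) + 7 = -14 + 7 = -7$)
$m{\left(84 \right)} - 30883 = -7 - 30883 = -30890$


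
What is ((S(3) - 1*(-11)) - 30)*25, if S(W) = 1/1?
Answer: -450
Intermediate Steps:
S(W) = 1
((S(3) - 1*(-11)) - 30)*25 = ((1 - 1*(-11)) - 30)*25 = ((1 + 11) - 30)*25 = (12 - 30)*25 = -18*25 = -450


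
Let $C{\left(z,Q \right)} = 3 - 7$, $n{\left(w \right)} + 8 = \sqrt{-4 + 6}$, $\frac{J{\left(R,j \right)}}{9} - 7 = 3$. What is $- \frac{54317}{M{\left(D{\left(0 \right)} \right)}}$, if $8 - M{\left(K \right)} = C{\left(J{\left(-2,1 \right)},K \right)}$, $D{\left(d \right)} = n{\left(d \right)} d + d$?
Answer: $- \frac{54317}{12} \approx -4526.4$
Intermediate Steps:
$J{\left(R,j \right)} = 90$ ($J{\left(R,j \right)} = 63 + 9 \cdot 3 = 63 + 27 = 90$)
$n{\left(w \right)} = -8 + \sqrt{2}$ ($n{\left(w \right)} = -8 + \sqrt{-4 + 6} = -8 + \sqrt{2}$)
$C{\left(z,Q \right)} = -4$
$D{\left(d \right)} = d + d \left(-8 + \sqrt{2}\right)$ ($D{\left(d \right)} = \left(-8 + \sqrt{2}\right) d + d = d \left(-8 + \sqrt{2}\right) + d = d + d \left(-8 + \sqrt{2}\right)$)
$M{\left(K \right)} = 12$ ($M{\left(K \right)} = 8 - -4 = 8 + 4 = 12$)
$- \frac{54317}{M{\left(D{\left(0 \right)} \right)}} = - \frac{54317}{12}$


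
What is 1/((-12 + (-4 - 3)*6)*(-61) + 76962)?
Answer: 1/80256 ≈ 1.2460e-5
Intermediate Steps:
1/((-12 + (-4 - 3)*6)*(-61) + 76962) = 1/((-12 - 7*6)*(-61) + 76962) = 1/((-12 - 42)*(-61) + 76962) = 1/(-54*(-61) + 76962) = 1/(3294 + 76962) = 1/80256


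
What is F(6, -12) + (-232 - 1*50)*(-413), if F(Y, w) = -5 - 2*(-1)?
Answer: 116463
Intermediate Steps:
F(Y, w) = -3 (F(Y, w) = -5 + 2 = -3)
F(6, -12) + (-232 - 1*50)*(-413) = -3 + (-232 - 1*50)*(-413) = -3 + (-232 - 50)*(-413) = -3 - 282*(-413) = -3 + 116466 = 116463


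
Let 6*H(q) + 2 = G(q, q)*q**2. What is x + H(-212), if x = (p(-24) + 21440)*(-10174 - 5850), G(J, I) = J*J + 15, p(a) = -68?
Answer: -17076137/3 ≈ -5.6920e+6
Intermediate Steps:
G(J, I) = 15 + J**2 (G(J, I) = J**2 + 15 = 15 + J**2)
H(q) = -1/3 + q**2*(15 + q**2)/6 (H(q) = -1/3 + ((15 + q**2)*q**2)/6 = -1/3 + (q**2*(15 + q**2))/6 = -1/3 + q**2*(15 + q**2)/6)
x = -342464928 (x = (-68 + 21440)*(-10174 - 5850) = 21372*(-16024) = -342464928)
x + H(-212) = -342464928 + (-1/3 + (1/6)*(-212)**2*(15 + (-212)**2)) = -342464928 + (-1/3 + (1/6)*44944*(15 + 44944)) = -342464928 + (-1/3 + (1/6)*44944*44959) = -342464928 + (-1/3 + 1010318648/3) = -342464928 + 1010318647/3 = -17076137/3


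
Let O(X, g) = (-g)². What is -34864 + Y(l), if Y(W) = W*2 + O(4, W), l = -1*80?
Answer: -28624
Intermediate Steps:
l = -80
O(X, g) = g²
Y(W) = W² + 2*W (Y(W) = W*2 + W² = 2*W + W² = W² + 2*W)
-34864 + Y(l) = -34864 - 80*(2 - 80) = -34864 - 80*(-78) = -34864 + 6240 = -28624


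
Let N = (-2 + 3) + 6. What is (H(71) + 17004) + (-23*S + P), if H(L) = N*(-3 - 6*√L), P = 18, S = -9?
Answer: 17208 - 42*√71 ≈ 16854.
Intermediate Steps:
N = 7 (N = 1 + 6 = 7)
H(L) = -21 - 42*√L (H(L) = 7*(-3 - 6*√L) = -21 - 42*√L)
(H(71) + 17004) + (-23*S + P) = ((-21 - 42*√71) + 17004) + (-23*(-9) + 18) = (16983 - 42*√71) + (207 + 18) = (16983 - 42*√71) + 225 = 17208 - 42*√71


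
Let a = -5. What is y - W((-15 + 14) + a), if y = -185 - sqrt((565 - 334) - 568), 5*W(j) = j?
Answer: -919/5 - I*sqrt(337) ≈ -183.8 - 18.358*I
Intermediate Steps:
W(j) = j/5
y = -185 - I*sqrt(337) (y = -185 - sqrt(231 - 568) = -185 - sqrt(-337) = -185 - I*sqrt(337) ≈ -185.0 - 18.358*I)
y - W((-15 + 14) + a) = (-185 - I*sqrt(337)) - ((-15 + 14) - 5)/5 = (-185 - I*sqrt(337)) - (-1 - 5)/5 = (-185 - I*sqrt(337)) - (-6)/5 = (-185 - I*sqrt(337)) - 1*(-6/5) = (-185 - I*sqrt(337)) + 6/5 = -919/5 - I*sqrt(337)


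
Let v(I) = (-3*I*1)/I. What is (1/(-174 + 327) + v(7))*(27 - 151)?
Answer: 56792/153 ≈ 371.19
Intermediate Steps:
v(I) = -3 (v(I) = (-3*I)/I = -3)
(1/(-174 + 327) + v(7))*(27 - 151) = (1/(-174 + 327) - 3)*(27 - 151) = (1/153 - 3)*(-124) = -458/153*(-124) = 56792/153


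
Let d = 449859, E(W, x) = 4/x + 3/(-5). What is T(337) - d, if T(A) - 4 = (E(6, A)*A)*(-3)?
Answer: -2246302/5 ≈ -4.4926e+5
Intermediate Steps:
E(W, x) = -3/5 + 4/x (E(W, x) = 4/x + 3*(-1/5) = 4/x - 3/5 = -3/5 + 4/x)
T(A) = 4 - 3*A*(-3/5 + 4/A) (T(A) = 4 + ((-3/5 + 4/A)*A)*(-3) = 4 + (A*(-3/5 + 4/A))*(-3) = 4 - 3*A*(-3/5 + 4/A))
T(337) - d = (-8 + (9/5)*337) - 1*449859 = (-8 + 3033/5) - 449859 = 2993/5 - 449859 = -2246302/5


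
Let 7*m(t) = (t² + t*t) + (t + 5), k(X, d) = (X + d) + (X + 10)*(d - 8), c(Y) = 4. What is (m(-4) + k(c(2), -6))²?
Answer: 1830609/49 ≈ 37359.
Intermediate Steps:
k(X, d) = X + d + (-8 + d)*(10 + X) (k(X, d) = (X + d) + (10 + X)*(-8 + d) = (X + d) + (-8 + d)*(10 + X) = X + d + (-8 + d)*(10 + X))
m(t) = 5/7 + t/7 + 2*t²/7 (m(t) = ((t² + t*t) + (t + 5))/7 = ((t² + t²) + (5 + t))/7 = (2*t² + (5 + t))/7 = (5 + t + 2*t²)/7 = 5/7 + t/7 + 2*t²/7)
(m(-4) + k(c(2), -6))² = ((5/7 + (⅐)*(-4) + (2/7)*(-4)²) + (-80 - 7*4 + 11*(-6) + 4*(-6)))² = ((5/7 - 4/7 + (2/7)*16) + (-80 - 28 - 66 - 24))² = ((5/7 - 4/7 + 32/7) - 198)² = (33/7 - 198)² = (-1353/7)² = 1830609/49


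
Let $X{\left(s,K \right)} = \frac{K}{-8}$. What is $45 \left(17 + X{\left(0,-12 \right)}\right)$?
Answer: $\frac{1665}{2} \approx 832.5$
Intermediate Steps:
$X{\left(s,K \right)} = - \frac{K}{8}$ ($X{\left(s,K \right)} = K \left(- \frac{1}{8}\right) = - \frac{K}{8}$)
$45 \left(17 + X{\left(0,-12 \right)}\right) = 45 \left(17 - - \frac{3}{2}\right) = 45 \left(17 + \frac{3}{2}\right) = 45 \cdot \frac{37}{2} = \frac{1665}{2}$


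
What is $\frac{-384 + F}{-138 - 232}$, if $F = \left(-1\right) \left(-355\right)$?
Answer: $\frac{29}{370} \approx 0.078378$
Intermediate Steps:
$F = 355$
$\frac{-384 + F}{-138 - 232} = \frac{-384 + 355}{-138 - 232} = - \frac{29}{-370} = \left(-29\right) \left(- \frac{1}{370}\right) = \frac{29}{370}$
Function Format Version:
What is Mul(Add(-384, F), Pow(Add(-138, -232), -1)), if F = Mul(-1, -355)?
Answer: Rational(29, 370) ≈ 0.078378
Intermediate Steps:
F = 355
Mul(Add(-384, F), Pow(Add(-138, -232), -1)) = Mul(Add(-384, 355), Pow(Add(-138, -232), -1)) = Mul(-29, Pow(-370, -1)) = Mul(-29, Rational(-1, 370)) = Rational(29, 370)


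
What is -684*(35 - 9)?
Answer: -17784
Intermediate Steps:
-684*(35 - 9) = -684*26 = -17784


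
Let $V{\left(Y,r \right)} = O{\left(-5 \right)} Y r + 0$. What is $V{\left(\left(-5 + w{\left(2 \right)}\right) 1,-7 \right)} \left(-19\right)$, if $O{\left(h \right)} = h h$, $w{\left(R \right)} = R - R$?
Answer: $-16625$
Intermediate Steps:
$w{\left(R \right)} = 0$
$O{\left(h \right)} = h^{2}$
$V{\left(Y,r \right)} = 25 Y r$ ($V{\left(Y,r \right)} = \left(-5\right)^{2} Y r + 0 = 25 Y r + 0 = 25 Y r$)
$V{\left(\left(-5 + w{\left(2 \right)}\right) 1,-7 \right)} \left(-19\right) = 25 \left(-5 + 0\right) 1 \left(-7\right) \left(-19\right) = 25 \left(\left(-5\right) 1\right) \left(-7\right) \left(-19\right) = 25 \left(-5\right) \left(-7\right) \left(-19\right) = 875 \left(-19\right) = -16625$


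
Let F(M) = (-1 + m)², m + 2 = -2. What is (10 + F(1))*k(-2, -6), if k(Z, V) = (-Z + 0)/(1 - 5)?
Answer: -35/2 ≈ -17.500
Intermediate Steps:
m = -4 (m = -2 - 2 = -4)
F(M) = 25 (F(M) = (-1 - 4)² = (-5)² = 25)
k(Z, V) = Z/4 (k(Z, V) = -Z/(-4) = -Z*(-¼) = Z/4)
(10 + F(1))*k(-2, -6) = (10 + 25)*((¼)*(-2)) = 35*(-½) = -35/2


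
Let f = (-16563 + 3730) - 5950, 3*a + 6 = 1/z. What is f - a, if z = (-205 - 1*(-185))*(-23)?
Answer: -25917781/1380 ≈ -18781.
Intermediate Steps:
z = 460 (z = (-205 + 185)*(-23) = -20*(-23) = 460)
a = -2759/1380 (a = -2 + (⅓)/460 = -2 + (⅓)*(1/460) = -2 + 1/1380 = -2759/1380 ≈ -1.9993)
f = -18783 (f = -12833 - 5950 = -18783)
f - a = -18783 - 1*(-2759/1380) = -18783 + 2759/1380 = -25917781/1380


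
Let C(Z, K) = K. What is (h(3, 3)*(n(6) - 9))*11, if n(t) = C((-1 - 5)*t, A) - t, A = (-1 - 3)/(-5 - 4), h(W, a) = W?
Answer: -1441/3 ≈ -480.33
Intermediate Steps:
A = 4/9 (A = -4/(-9) = -4*(-1/9) = 4/9 ≈ 0.44444)
n(t) = 4/9 - t
(h(3, 3)*(n(6) - 9))*11 = (3*((4/9 - 1*6) - 9))*11 = (3*((4/9 - 6) - 9))*11 = (3*(-50/9 - 9))*11 = (3*(-131/9))*11 = -131/3*11 = -1441/3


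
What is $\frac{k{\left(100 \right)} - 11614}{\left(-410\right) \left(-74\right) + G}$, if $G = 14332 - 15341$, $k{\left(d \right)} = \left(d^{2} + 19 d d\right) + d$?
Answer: $\frac{188486}{29331} \approx 6.4262$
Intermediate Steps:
$k{\left(d \right)} = d + 20 d^{2}$ ($k{\left(d \right)} = \left(d^{2} + 19 d^{2}\right) + d = 20 d^{2} + d = d + 20 d^{2}$)
$G = -1009$ ($G = 14332 - 15341 = -1009$)
$\frac{k{\left(100 \right)} - 11614}{\left(-410\right) \left(-74\right) + G} = \frac{100 \left(1 + 20 \cdot 100\right) - 11614}{\left(-410\right) \left(-74\right) - 1009} = \frac{100 \left(1 + 2000\right) - 11614}{30340 - 1009} = \frac{100 \cdot 2001 - 11614}{29331} = \left(200100 - 11614\right) \frac{1}{29331} = 188486 \cdot \frac{1}{29331} = \frac{188486}{29331}$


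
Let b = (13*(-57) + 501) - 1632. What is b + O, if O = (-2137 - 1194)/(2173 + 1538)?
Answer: -6950323/3711 ≈ -1872.9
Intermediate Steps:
O = -3331/3711 ≈ -0.89760
b = -1872 (b = (-741 + 501) - 1632 = -240 - 1632 = -1872)
b + O = -1872 - 3331/3711 = -6950323/3711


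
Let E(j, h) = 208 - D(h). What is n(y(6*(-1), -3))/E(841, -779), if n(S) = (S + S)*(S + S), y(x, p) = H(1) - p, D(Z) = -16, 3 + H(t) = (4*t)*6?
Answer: 72/7 ≈ 10.286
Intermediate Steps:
H(t) = -3 + 24*t (H(t) = -3 + (4*t)*6 = -3 + 24*t)
y(x, p) = 21 - p (y(x, p) = (-3 + 24*1) - p = (-3 + 24) - p = 21 - p)
E(j, h) = 224 (E(j, h) = 208 - 1*(-16) = 208 + 16 = 224)
n(S) = 4*S² (n(S) = (2*S)*(2*S) = 4*S²)
n(y(6*(-1), -3))/E(841, -779) = (4*(21 - 1*(-3))²)/224 = (4*(21 + 3)²)*(1/224) = (4*24²)*(1/224) = (4*576)*(1/224) = 2304*(1/224) = 72/7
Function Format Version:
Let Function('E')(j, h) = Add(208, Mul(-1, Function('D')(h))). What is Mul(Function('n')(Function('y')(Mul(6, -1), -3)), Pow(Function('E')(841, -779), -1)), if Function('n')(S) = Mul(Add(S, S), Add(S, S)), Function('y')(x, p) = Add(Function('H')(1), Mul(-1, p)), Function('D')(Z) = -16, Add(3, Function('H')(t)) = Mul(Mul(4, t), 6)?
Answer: Rational(72, 7) ≈ 10.286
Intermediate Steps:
Function('H')(t) = Add(-3, Mul(24, t)) (Function('H')(t) = Add(-3, Mul(Mul(4, t), 6)) = Add(-3, Mul(24, t)))
Function('y')(x, p) = Add(21, Mul(-1, p)) (Function('y')(x, p) = Add(Add(-3, Mul(24, 1)), Mul(-1, p)) = Add(Add(-3, 24), Mul(-1, p)) = Add(21, Mul(-1, p)))
Function('E')(j, h) = 224 (Function('E')(j, h) = Add(208, Mul(-1, -16)) = Add(208, 16) = 224)
Function('n')(S) = Mul(4, Pow(S, 2)) (Function('n')(S) = Mul(Mul(2, S), Mul(2, S)) = Mul(4, Pow(S, 2)))
Mul(Function('n')(Function('y')(Mul(6, -1), -3)), Pow(Function('E')(841, -779), -1)) = Mul(Mul(4, Pow(Add(21, Mul(-1, -3)), 2)), Pow(224, -1)) = Mul(Mul(4, Pow(Add(21, 3), 2)), Rational(1, 224)) = Mul(Mul(4, Pow(24, 2)), Rational(1, 224)) = Mul(Mul(4, 576), Rational(1, 224)) = Mul(2304, Rational(1, 224)) = Rational(72, 7)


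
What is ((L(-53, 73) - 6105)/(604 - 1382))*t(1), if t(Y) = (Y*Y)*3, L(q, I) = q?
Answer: 9237/389 ≈ 23.746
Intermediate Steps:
t(Y) = 3*Y² (t(Y) = Y²*3 = 3*Y²)
((L(-53, 73) - 6105)/(604 - 1382))*t(1) = ((-53 - 6105)/(604 - 1382))*(3*1²) = (-6158/(-778))*(3*1) = -6158*(-1/778)*3 = (3079/389)*3 = 9237/389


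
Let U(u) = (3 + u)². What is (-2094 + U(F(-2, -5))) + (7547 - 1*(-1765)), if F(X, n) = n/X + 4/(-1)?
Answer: 28881/4 ≈ 7220.3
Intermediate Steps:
F(X, n) = -4 + n/X (F(X, n) = n/X + 4*(-1) = n/X - 4 = -4 + n/X)
(-2094 + U(F(-2, -5))) + (7547 - 1*(-1765)) = (-2094 + (3 + (-4 - 5/(-2)))²) + (7547 - 1*(-1765)) = (-2094 + (3 + (-4 - 5*(-½)))²) + (7547 + 1765) = (-2094 + (3 + (-4 + 5/2))²) + 9312 = (-2094 + (3 - 3/2)²) + 9312 = (-2094 + (3/2)²) + 9312 = (-2094 + 9/4) + 9312 = -8367/4 + 9312 = 28881/4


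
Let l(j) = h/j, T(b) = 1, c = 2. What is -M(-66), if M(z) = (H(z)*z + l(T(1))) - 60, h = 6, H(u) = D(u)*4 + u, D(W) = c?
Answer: -3774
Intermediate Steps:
D(W) = 2
H(u) = 8 + u (H(u) = 2*4 + u = 8 + u)
l(j) = 6/j
M(z) = -54 + z*(8 + z) (M(z) = ((8 + z)*z + 6/1) - 60 = (z*(8 + z) + 6*1) - 60 = (z*(8 + z) + 6) - 60 = (6 + z*(8 + z)) - 60 = -54 + z*(8 + z))
-M(-66) = -(-54 - 66*(8 - 66)) = -(-54 - 66*(-58)) = -(-54 + 3828) = -1*3774 = -3774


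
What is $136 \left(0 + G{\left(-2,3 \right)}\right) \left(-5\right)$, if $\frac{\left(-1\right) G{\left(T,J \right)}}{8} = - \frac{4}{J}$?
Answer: $- \frac{21760}{3} \approx -7253.3$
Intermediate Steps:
$G{\left(T,J \right)} = \frac{32}{J}$ ($G{\left(T,J \right)} = - 8 \left(- \frac{4}{J}\right) = \frac{32}{J}$)
$136 \left(0 + G{\left(-2,3 \right)}\right) \left(-5\right) = 136 \left(0 + \frac{32}{3}\right) \left(-5\right) = 136 \cdot \frac{32}{3} \left(-5\right) = 136 \left(- \frac{160}{3}\right) = - \frac{21760}{3}$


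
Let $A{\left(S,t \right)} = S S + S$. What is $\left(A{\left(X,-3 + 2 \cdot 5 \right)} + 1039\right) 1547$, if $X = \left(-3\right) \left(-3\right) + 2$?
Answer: $1811537$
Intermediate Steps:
$X = 11$ ($X = 9 + 2 = 11$)
$A{\left(S,t \right)} = S + S^{2}$ ($A{\left(S,t \right)} = S^{2} + S = S + S^{2}$)
$\left(A{\left(X,-3 + 2 \cdot 5 \right)} + 1039\right) 1547 = \left(11 \left(1 + 11\right) + 1039\right) 1547 = \left(11 \cdot 12 + 1039\right) 1547 = \left(132 + 1039\right) 1547 = 1171 \cdot 1547 = 1811537$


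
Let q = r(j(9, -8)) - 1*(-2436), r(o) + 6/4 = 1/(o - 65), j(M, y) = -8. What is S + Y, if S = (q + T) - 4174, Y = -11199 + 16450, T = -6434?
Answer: -426687/146 ≈ -2922.5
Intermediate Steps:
r(o) = -3/2 + 1/(-65 + o) (r(o) = -3/2 + 1/(o - 65) = -3/2 + 1/(-65 + o))
q = 355435/146 (q = (197 - 3*(-8))/(2*(-65 - 8)) - 1*(-2436) = (1/2)*(197 + 24)/(-73) + 2436 = (1/2)*(-1/73)*221 + 2436 = -221/146 + 2436 = 355435/146 ≈ 2434.5)
Y = 5251
S = -1193333/146 (S = (355435/146 - 6434) - 4174 = -583929/146 - 4174 = -1193333/146 ≈ -8173.5)
S + Y = -1193333/146 + 5251 = -426687/146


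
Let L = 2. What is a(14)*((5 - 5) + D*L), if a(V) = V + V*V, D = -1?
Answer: -420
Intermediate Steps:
a(V) = V + V²
a(14)*((5 - 5) + D*L) = (14*(1 + 14))*((5 - 5) - 1*2) = (14*15)*(0 - 2) = 210*(-2) = -420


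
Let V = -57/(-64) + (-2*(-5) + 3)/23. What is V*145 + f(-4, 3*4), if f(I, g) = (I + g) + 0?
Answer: 322511/1472 ≈ 219.10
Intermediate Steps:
f(I, g) = I + g
V = 2143/1472 (V = -57*(-1/64) + (10 + 3)*(1/23) = 57/64 + 13*(1/23) = 57/64 + 13/23 = 2143/1472 ≈ 1.4558)
V*145 + f(-4, 3*4) = (2143/1472)*145 + (-4 + 3*4) = 310735/1472 + (-4 + 12) = 310735/1472 + 8 = 322511/1472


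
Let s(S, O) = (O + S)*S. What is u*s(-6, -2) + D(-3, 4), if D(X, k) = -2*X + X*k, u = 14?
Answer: 666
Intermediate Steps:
s(S, O) = S*(O + S)
u*s(-6, -2) + D(-3, 4) = 14*(-6*(-2 - 6)) - 3*(-2 + 4) = 14*(-6*(-8)) - 3*2 = 14*48 - 6 = 672 - 6 = 666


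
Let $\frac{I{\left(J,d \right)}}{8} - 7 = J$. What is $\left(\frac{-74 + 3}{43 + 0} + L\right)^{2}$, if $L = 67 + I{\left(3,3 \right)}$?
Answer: $\frac{39062500}{1849} \approx 21126.0$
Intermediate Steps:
$I{\left(J,d \right)} = 56 + 8 J$
$L = 147$ ($L = 67 + \left(56 + 8 \cdot 3\right) = 67 + \left(56 + 24\right) = 67 + 80 = 147$)
$\left(\frac{-74 + 3}{43 + 0} + L\right)^{2} = \left(\frac{-74 + 3}{43 + 0} + 147\right)^{2} = \left(- \frac{71}{43} + 147\right)^{2} = \left(\frac{6250}{43}\right)^{2} = \frac{39062500}{1849}$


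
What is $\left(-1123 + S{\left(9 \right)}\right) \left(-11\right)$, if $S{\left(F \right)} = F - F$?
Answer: $12353$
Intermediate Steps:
$S{\left(F \right)} = 0$
$\left(-1123 + S{\left(9 \right)}\right) \left(-11\right) = \left(-1123 + 0\right) \left(-11\right) = \left(-1123\right) \left(-11\right) = 12353$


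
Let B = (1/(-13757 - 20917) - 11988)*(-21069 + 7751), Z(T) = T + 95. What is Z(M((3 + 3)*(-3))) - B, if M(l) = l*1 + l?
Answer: -2767958245784/17337 ≈ -1.5966e+8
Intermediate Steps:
M(l) = 2*l (M(l) = l + l = 2*l)
Z(T) = 95 + T
B = 2767959268667/17337 (B = (1/(-34674) - 11988)*(-13318) = (-1/34674 - 11988)*(-13318) = -415671913/34674*(-13318) = 2767959268667/17337 ≈ 1.5966e+8)
Z(M((3 + 3)*(-3))) - B = (95 + 2*((3 + 3)*(-3))) - 1*2767959268667/17337 = (95 + 2*(6*(-3))) - 2767959268667/17337 = (95 + 2*(-18)) - 2767959268667/17337 = (95 - 36) - 2767959268667/17337 = 59 - 2767959268667/17337 = -2767958245784/17337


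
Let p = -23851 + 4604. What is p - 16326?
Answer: -35573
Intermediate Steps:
p = -19247
p - 16326 = -19247 - 16326 = -35573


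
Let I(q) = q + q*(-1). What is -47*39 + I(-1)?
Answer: -1833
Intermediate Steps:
I(q) = 0 (I(q) = q - q = 0)
-47*39 + I(-1) = -47*39 + 0 = -1833 + 0 = -1833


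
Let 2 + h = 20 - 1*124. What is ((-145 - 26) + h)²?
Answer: 76729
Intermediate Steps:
h = -106 (h = -2 + (20 - 1*124) = -2 + (20 - 124) = -2 - 104 = -106)
((-145 - 26) + h)² = ((-145 - 26) - 106)² = (-171 - 106)² = (-277)² = 76729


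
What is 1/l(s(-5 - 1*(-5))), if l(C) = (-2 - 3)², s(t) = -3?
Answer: 1/25 ≈ 0.040000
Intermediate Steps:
l(C) = 25 (l(C) = (-5)² = 25)
1/l(s(-5 - 1*(-5))) = 1/25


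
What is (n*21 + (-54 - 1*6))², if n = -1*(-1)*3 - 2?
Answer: 1521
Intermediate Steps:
n = 1 (n = 1*3 - 2 = 3 - 2 = 1)
(n*21 + (-54 - 1*6))² = (1*21 + (-54 - 1*6))² = (21 + (-54 - 6))² = (21 - 60)² = (-39)² = 1521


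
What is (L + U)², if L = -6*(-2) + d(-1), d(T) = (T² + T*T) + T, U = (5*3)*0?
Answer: 169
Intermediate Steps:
U = 0 (U = 15*0 = 0)
d(T) = T + 2*T² (d(T) = (T² + T²) + T = 2*T² + T = T + 2*T²)
L = 13 (L = -6*(-2) - (1 + 2*(-1)) = 12 - (1 - 2) = 12 - 1*(-1) = 12 + 1 = 13)
(L + U)² = (13 + 0)² = 13² = 169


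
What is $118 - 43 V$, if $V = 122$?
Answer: $-5128$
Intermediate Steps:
$118 - 43 V = 118 - 5246 = -5128$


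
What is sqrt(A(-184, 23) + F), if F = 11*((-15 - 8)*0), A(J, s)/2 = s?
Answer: sqrt(46) ≈ 6.7823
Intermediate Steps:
A(J, s) = 2*s
F = 0 (F = 11*(-23*0) = 11*0 = 0)
sqrt(A(-184, 23) + F) = sqrt(2*23 + 0) = sqrt(46 + 0) = sqrt(46)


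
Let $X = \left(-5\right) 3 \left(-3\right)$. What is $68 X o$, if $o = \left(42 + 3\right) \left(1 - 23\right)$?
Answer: $-3029400$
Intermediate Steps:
$o = -990$ ($o = 45 \left(-22\right) = -990$)
$X = 45$ ($X = \left(-15\right) \left(-3\right) = 45$)
$68 X o = 68 \cdot 45 \left(-990\right) = 3060 \left(-990\right) = -3029400$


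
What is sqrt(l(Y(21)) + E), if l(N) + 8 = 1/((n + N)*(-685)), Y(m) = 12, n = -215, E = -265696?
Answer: I*sqrt(5137730401775545)/139055 ≈ 515.46*I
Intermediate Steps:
l(N) = -8 - 1/(685*(-215 + N)) (l(N) = -8 + 1/((-215 + N)*(-685)) = -8 - 1/685/(-215 + N) = -8 - 1/(685*(-215 + N)))
sqrt(l(Y(21)) + E) = sqrt((1178199 - 5480*12)/(685*(-215 + 12)) - 265696) = sqrt((1/685)*(1178199 - 65760)/(-203) - 265696) = sqrt((1/685)*(-1/203)*1112439 - 265696) = sqrt(-1112439/139055 - 265696) = sqrt(-36947469719/139055) = I*sqrt(5137730401775545)/139055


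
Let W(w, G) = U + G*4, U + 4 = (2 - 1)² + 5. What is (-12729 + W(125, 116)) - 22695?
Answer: -34958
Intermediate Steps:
U = 2 (U = -4 + ((2 - 1)² + 5) = -4 + (1² + 5) = -4 + (1 + 5) = -4 + 6 = 2)
W(w, G) = 2 + 4*G (W(w, G) = 2 + G*4 = 2 + 4*G)
(-12729 + W(125, 116)) - 22695 = (-12729 + (2 + 4*116)) - 22695 = (-12729 + (2 + 464)) - 22695 = (-12729 + 466) - 22695 = -12263 - 22695 = -34958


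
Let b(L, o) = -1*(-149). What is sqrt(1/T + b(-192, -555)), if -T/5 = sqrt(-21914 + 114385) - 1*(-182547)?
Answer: sqrt(679987570 + 3725*sqrt(92471))/(5*sqrt(182547 + sqrt(92471))) ≈ 12.207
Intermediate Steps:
b(L, o) = 149
T = -912735 - 5*sqrt(92471) (T = -5*(sqrt(-21914 + 114385) - 1*(-182547)) = -5*(sqrt(92471) + 182547) = -5*(182547 + sqrt(92471)) = -912735 - 5*sqrt(92471) ≈ -9.1426e+5)
sqrt(1/T + b(-192, -555)) = sqrt(1/(-912735 - 5*sqrt(92471)) + 149) = sqrt(149 + 1/(-912735 - 5*sqrt(92471)))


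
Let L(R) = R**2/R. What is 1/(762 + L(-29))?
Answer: 1/733 ≈ 0.0013643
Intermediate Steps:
L(R) = R
1/(762 + L(-29)) = 1/(762 - 29) = 1/733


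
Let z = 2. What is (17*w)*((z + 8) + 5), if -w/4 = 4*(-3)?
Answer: 12240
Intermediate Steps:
w = 48 (w = -16*(-3) = -4*(-12) = 48)
(17*w)*((z + 8) + 5) = (17*48)*((2 + 8) + 5) = 816*(10 + 5) = 816*15 = 12240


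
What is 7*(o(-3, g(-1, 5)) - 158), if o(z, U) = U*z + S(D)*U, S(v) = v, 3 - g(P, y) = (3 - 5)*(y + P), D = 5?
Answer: -952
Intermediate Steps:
g(P, y) = 3 + 2*P + 2*y (g(P, y) = 3 - (3 - 5)*(y + P) = 3 - (-2)*(P + y) = 3 - (-2*P - 2*y) = 3 + (2*P + 2*y) = 3 + 2*P + 2*y)
o(z, U) = 5*U + U*z (o(z, U) = U*z + 5*U = 5*U + U*z)
7*(o(-3, g(-1, 5)) - 158) = 7*((3 + 2*(-1) + 2*5)*(5 - 3) - 158) = 7*((3 - 2 + 10)*2 - 158) = 7*(11*2 - 158) = 7*(22 - 158) = 7*(-136) = -952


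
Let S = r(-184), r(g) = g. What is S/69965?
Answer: -184/69965 ≈ -0.0026299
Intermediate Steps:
S = -184
S/69965 = -184/69965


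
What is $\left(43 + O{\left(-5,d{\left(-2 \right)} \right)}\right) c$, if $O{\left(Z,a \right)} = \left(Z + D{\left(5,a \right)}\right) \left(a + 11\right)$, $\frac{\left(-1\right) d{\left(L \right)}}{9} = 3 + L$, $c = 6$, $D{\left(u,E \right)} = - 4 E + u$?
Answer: $690$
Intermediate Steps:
$D{\left(u,E \right)} = u - 4 E$
$d{\left(L \right)} = -27 - 9 L$ ($d{\left(L \right)} = - 9 \left(3 + L\right) = -27 - 9 L$)
$O{\left(Z,a \right)} = \left(11 + a\right) \left(5 + Z - 4 a\right)$ ($O{\left(Z,a \right)} = \left(Z - \left(-5 + 4 a\right)\right) \left(a + 11\right) = \left(5 + Z - 4 a\right) \left(11 + a\right) = \left(11 + a\right) \left(5 + Z - 4 a\right)$)
$\left(43 + O{\left(-5,d{\left(-2 \right)} \right)}\right) c = \left(43 - \left(4 \left(-27 - -18\right)^{2} + 44 \left(-27 - -18\right)\right)\right) 6 = \left(43 - \left(4 \left(-27 + 18\right)^{2} + 44 \left(-27 + 18\right)\right)\right) 6 = \left(43 - \left(-396 + 324\right)\right) 6 = \left(43 + \left(55 + 351 - 324 - 55 + 45\right)\right) 6 = \left(43 + 72\right) 6 = 115 \cdot 6 = 690$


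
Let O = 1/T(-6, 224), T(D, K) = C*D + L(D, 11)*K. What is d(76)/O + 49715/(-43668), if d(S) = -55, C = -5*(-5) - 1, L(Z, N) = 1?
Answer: -192188915/43668 ≈ -4401.1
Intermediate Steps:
C = 24 (C = 25 - 1 = 24)
T(D, K) = K + 24*D (T(D, K) = 24*D + 1*K = 24*D + K = K + 24*D)
O = 1/80 (O = 1/(224 + 24*(-6)) = 1/(224 - 144) = 1/80 ≈ 0.012500)
d(76)/O + 49715/(-43668) = -55/1/80 + 49715/(-43668) = -55*80 + 49715*(-1/43668) = -4400 - 49715/43668 = -192188915/43668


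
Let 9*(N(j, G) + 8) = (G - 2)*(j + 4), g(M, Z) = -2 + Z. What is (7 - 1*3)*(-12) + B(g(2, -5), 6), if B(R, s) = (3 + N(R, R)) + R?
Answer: -57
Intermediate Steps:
N(j, G) = -8 + (-2 + G)*(4 + j)/9 (N(j, G) = -8 + ((G - 2)*(j + 4))/9 = -8 + ((-2 + G)*(4 + j))/9 = -8 + (-2 + G)*(4 + j)/9)
B(R, s) = -53/9 + R²/9 + 11*R/9 (B(R, s) = (3 + (-80/9 - 2*R/9 + 4*R/9 + R*R/9)) + R = (3 + (-80/9 - 2*R/9 + 4*R/9 + R²/9)) + R = (3 + (-80/9 + R²/9 + 2*R/9)) + R = (-53/9 + R²/9 + 2*R/9) + R = -53/9 + R²/9 + 11*R/9)
(7 - 1*3)*(-12) + B(g(2, -5), 6) = (7 - 1*3)*(-12) + (-53/9 + (-2 - 5)²/9 + 11*(-2 - 5)/9) = (7 - 3)*(-12) + (-53/9 + (⅑)*(-7)² + (11/9)*(-7)) = 4*(-12) + (-53/9 + (⅑)*49 - 77/9) = -48 + (-53/9 + 49/9 - 77/9) = -48 - 9 = -57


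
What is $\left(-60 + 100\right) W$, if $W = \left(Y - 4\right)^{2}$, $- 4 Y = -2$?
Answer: $490$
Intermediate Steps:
$Y = \frac{1}{2}$ ($Y = \left(- \frac{1}{4}\right) \left(-2\right) = \frac{1}{2} \approx 0.5$)
$W = \frac{49}{4}$ ($W = \left(\frac{1}{2} - 4\right)^{2} = \left(- \frac{7}{2}\right)^{2} = \frac{49}{4} \approx 12.25$)
$\left(-60 + 100\right) W = \left(-60 + 100\right) \frac{49}{4} = 40 \cdot \frac{49}{4} = 490$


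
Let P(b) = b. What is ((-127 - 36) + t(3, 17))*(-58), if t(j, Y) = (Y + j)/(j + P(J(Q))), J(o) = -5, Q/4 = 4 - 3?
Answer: 10034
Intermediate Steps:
Q = 4 (Q = 4*(4 - 3) = 4*1 = 4)
t(j, Y) = (Y + j)/(-5 + j) (t(j, Y) = (Y + j)/(j - 5) = (Y + j)/(-5 + j))
((-127 - 36) + t(3, 17))*(-58) = ((-127 - 36) + (17 + 3)/(-5 + 3))*(-58) = (-163 + 20/(-2))*(-58) = (-163 - 1/2*20)*(-58) = (-163 - 10)*(-58) = -173*(-58) = 10034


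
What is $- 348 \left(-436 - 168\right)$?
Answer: $210192$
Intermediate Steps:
$- 348 \left(-436 - 168\right) = \left(-348\right) \left(-604\right) = 210192$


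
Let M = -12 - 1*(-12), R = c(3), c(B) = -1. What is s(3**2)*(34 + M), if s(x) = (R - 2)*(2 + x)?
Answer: -1122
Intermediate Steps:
R = -1
M = 0 (M = -12 + 12 = 0)
s(x) = -6 - 3*x (s(x) = (-1 - 2)*(2 + x) = -3*(2 + x) = -6 - 3*x)
s(3**2)*(34 + M) = (-6 - 3*3**2)*(34 + 0) = (-6 - 3*9)*34 = (-6 - 27)*34 = -33*34 = -1122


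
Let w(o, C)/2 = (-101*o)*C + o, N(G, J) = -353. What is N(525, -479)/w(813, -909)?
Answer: -353/149283060 ≈ -2.3646e-6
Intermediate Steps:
w(o, C) = 2*o - 202*C*o (w(o, C) = 2*((-101*o)*C + o) = 2*(-101*C*o + o) = 2*(o - 101*C*o) = 2*o - 202*C*o)
N(525, -479)/w(813, -909) = -353*1/(1626*(1 - 101*(-909))) = -353*1/(1626*(1 + 91809)) = -353/(2*813*91810) = -353/149283060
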